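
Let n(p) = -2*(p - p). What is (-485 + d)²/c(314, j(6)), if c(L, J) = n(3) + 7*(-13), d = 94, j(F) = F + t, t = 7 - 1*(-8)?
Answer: -152881/91 ≈ -1680.0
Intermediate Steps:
t = 15 (t = 7 + 8 = 15)
j(F) = 15 + F (j(F) = F + 15 = 15 + F)
n(p) = 0 (n(p) = -2*0 = 0)
c(L, J) = -91 (c(L, J) = 0 + 7*(-13) = 0 - 91 = -91)
(-485 + d)²/c(314, j(6)) = (-485 + 94)²/(-91) = (-391)²*(-1/91) = 152881*(-1/91) = -152881/91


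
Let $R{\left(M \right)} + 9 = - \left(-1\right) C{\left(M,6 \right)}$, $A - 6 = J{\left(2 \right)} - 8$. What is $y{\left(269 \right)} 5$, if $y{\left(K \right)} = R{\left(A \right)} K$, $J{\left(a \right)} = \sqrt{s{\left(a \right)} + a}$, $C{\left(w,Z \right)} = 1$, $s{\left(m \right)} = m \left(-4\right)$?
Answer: $-10760$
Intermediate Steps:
$s{\left(m \right)} = - 4 m$
$J{\left(a \right)} = \sqrt{3} \sqrt{- a}$ ($J{\left(a \right)} = \sqrt{- 4 a + a} = \sqrt{- 3 a} = \sqrt{3} \sqrt{- a}$)
$A = -2 + i \sqrt{6}$ ($A = 6 - \left(8 - \sqrt{3} \sqrt{\left(-1\right) 2}\right) = 6 - \left(8 - \sqrt{3} \sqrt{-2}\right) = 6 - \left(8 - \sqrt{3} i \sqrt{2}\right) = 6 - \left(8 - i \sqrt{6}\right) = -2 + i \sqrt{6} \approx -2.0 + 2.4495 i$)
$R{\left(M \right)} = -8$ ($R{\left(M \right)} = -9 - \left(-1\right) 1 = -9 - -1 = -9 + 1 = -8$)
$y{\left(K \right)} = - 8 K$
$y{\left(269 \right)} 5 = \left(-8\right) 269 \cdot 5 = \left(-2152\right) 5 = -10760$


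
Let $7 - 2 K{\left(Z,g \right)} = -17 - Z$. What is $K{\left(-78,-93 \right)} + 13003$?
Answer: $12976$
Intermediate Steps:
$K{\left(Z,g \right)} = 12 + \frac{Z}{2}$ ($K{\left(Z,g \right)} = \frac{7}{2} - \frac{-17 - Z}{2} = \frac{7}{2} + \left(\frac{17}{2} + \frac{Z}{2}\right) = 12 + \frac{Z}{2}$)
$K{\left(-78,-93 \right)} + 13003 = \left(12 + \frac{1}{2} \left(-78\right)\right) + 13003 = \left(12 - 39\right) + 13003 = -27 + 13003 = 12976$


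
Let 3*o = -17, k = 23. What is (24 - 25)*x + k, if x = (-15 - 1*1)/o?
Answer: 343/17 ≈ 20.176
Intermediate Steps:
o = -17/3 (o = (⅓)*(-17) = -17/3 ≈ -5.6667)
x = 48/17 (x = (-15 - 1*1)/(-17/3) = (-15 - 1)*(-3/17) = -16*(-3/17) = 48/17 ≈ 2.8235)
(24 - 25)*x + k = (24 - 25)*(48/17) + 23 = -1*48/17 + 23 = -48/17 + 23 = 343/17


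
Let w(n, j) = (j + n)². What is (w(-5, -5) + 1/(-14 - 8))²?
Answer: 4835601/484 ≈ 9990.9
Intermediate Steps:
(w(-5, -5) + 1/(-14 - 8))² = ((-5 - 5)² + 1/(-14 - 8))² = ((-10)² + 1/(-22))² = (100 - 1/22)² = (2199/22)² = 4835601/484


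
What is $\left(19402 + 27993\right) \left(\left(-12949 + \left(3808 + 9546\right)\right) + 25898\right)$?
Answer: $1246630685$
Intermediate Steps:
$\left(19402 + 27993\right) \left(\left(-12949 + \left(3808 + 9546\right)\right) + 25898\right) = 47395 \left(\left(-12949 + 13354\right) + 25898\right) = 47395 \left(405 + 25898\right) = 47395 \cdot 26303 = 1246630685$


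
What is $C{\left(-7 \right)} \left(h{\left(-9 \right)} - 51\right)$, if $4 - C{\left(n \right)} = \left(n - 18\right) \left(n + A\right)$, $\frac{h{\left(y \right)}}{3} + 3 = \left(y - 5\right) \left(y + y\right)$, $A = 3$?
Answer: $-66816$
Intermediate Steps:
$h{\left(y \right)} = -9 + 6 y \left(-5 + y\right)$ ($h{\left(y \right)} = -9 + 3 \left(y - 5\right) \left(y + y\right) = -9 + 3 \left(-5 + y\right) 2 y = -9 + 3 \cdot 2 y \left(-5 + y\right) = -9 + 6 y \left(-5 + y\right)$)
$C{\left(n \right)} = 4 - \left(-18 + n\right) \left(3 + n\right)$ ($C{\left(n \right)} = 4 - \left(n - 18\right) \left(n + 3\right) = 4 - \left(-18 + n\right) \left(3 + n\right)$)
$C{\left(-7 \right)} \left(h{\left(-9 \right)} - 51\right) = \left(58 - \left(-7\right)^{2} + 15 \left(-7\right)\right) \left(\left(-9 - -270 + 6 \left(-9\right)^{2}\right) - 51\right) = \left(58 - 49 - 105\right) \left(\left(-9 + 270 + 6 \cdot 81\right) - 51\right) = \left(58 - 49 - 105\right) \left(\left(-9 + 270 + 486\right) - 51\right) = - 96 \left(747 - 51\right) = \left(-96\right) 696 = -66816$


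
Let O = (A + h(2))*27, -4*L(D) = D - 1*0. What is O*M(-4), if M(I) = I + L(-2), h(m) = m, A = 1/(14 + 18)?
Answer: -12285/64 ≈ -191.95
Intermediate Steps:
L(D) = -D/4 (L(D) = -(D - 1*0)/4 = -(D + 0)/4 = -D/4)
A = 1/32 ≈ 0.031250
M(I) = 1/2 + I (M(I) = I - 1/4*(-2) = I + 1/2 = 1/2 + I)
O = 1755/32 (O = (1/32 + 2)*27 = (65/32)*27 = 1755/32 ≈ 54.844)
O*M(-4) = 1755*(1/2 - 4)/32 = (1755/32)*(-7/2) = -12285/64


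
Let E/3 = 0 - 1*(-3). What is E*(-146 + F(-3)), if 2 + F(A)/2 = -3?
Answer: -1404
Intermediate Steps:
F(A) = -10 (F(A) = -4 + 2*(-3) = -4 - 6 = -10)
E = 9 (E = 3*(0 - 1*(-3)) = 3*(0 + 3) = 3*3 = 9)
E*(-146 + F(-3)) = 9*(-146 - 10) = 9*(-156) = -1404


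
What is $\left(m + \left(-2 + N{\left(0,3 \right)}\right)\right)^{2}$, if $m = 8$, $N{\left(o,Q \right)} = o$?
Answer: $36$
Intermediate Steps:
$\left(m + \left(-2 + N{\left(0,3 \right)}\right)\right)^{2} = \left(8 + \left(-2 + 0\right)\right)^{2} = \left(8 - 2\right)^{2} = 6^{2} = 36$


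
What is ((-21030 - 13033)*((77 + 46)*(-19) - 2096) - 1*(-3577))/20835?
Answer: 50334952/6945 ≈ 7247.7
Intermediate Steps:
((-21030 - 13033)*((77 + 46)*(-19) - 2096) - 1*(-3577))/20835 = (-34063*(123*(-19) - 2096) + 3577)*(1/20835) = (-34063*(-2337 - 2096) + 3577)*(1/20835) = (-34063*(-4433) + 3577)*(1/20835) = (151001279 + 3577)*(1/20835) = 151004856*(1/20835) = 50334952/6945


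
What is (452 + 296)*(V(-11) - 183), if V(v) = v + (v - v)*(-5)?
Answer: -145112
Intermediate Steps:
V(v) = v (V(v) = v + 0*(-5) = v + 0 = v)
(452 + 296)*(V(-11) - 183) = (452 + 296)*(-11 - 183) = 748*(-194) = -145112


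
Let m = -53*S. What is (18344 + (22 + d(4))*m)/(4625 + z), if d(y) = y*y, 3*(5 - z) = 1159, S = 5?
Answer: 24822/12731 ≈ 1.9497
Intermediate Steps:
z = -1144/3 (z = 5 - 1/3*1159 = 5 - 1159/3 = -1144/3 ≈ -381.33)
d(y) = y**2
m = -265 (m = -53*5 = -265)
(18344 + (22 + d(4))*m)/(4625 + z) = (18344 + (22 + 4**2)*(-265))/(4625 - 1144/3) = (18344 + (22 + 16)*(-265))/(12731/3) = (18344 + 38*(-265))*(3/12731) = (18344 - 10070)*(3/12731) = 8274*(3/12731) = 24822/12731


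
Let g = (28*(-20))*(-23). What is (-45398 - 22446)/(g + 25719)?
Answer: -67844/38599 ≈ -1.7577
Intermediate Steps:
g = 12880 (g = -560*(-23) = 12880)
(-45398 - 22446)/(g + 25719) = (-45398 - 22446)/(12880 + 25719) = -67844/38599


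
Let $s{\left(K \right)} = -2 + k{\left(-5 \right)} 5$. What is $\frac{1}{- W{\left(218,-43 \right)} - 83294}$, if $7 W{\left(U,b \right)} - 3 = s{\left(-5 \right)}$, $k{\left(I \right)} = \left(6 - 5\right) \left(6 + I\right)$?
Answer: $- \frac{7}{583064} \approx -1.2006 \cdot 10^{-5}$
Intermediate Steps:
$k{\left(I \right)} = 6 + I$ ($k{\left(I \right)} = 1 \left(6 + I\right) = 6 + I$)
$s{\left(K \right)} = 3$ ($s{\left(K \right)} = -2 + \left(6 - 5\right) 5 = -2 + 1 \cdot 5 = -2 + 5 = 3$)
$W{\left(U,b \right)} = \frac{6}{7}$ ($W{\left(U,b \right)} = \frac{3}{7} + \frac{1}{7} \cdot 3 = \frac{3}{7} + \frac{3}{7} = \frac{6}{7}$)
$\frac{1}{- W{\left(218,-43 \right)} - 83294} = \frac{1}{\left(-1\right) \frac{6}{7} - 83294} = \frac{1}{- \frac{6}{7} - 83294} = \frac{1}{- \frac{583064}{7}} = - \frac{7}{583064}$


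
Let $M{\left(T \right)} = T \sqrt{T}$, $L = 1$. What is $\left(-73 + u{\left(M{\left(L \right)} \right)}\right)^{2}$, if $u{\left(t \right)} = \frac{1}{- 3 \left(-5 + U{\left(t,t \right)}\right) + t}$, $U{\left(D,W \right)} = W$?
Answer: $\frac{898704}{169} \approx 5317.8$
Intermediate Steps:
$M{\left(T \right)} = T^{\frac{3}{2}}$
$u{\left(t \right)} = \frac{1}{15 - 2 t}$ ($u{\left(t \right)} = \frac{1}{- 3 \left(-5 + t\right) + t} = \frac{1}{\left(15 - 3 t\right) + t} = \frac{1}{15 - 2 t}$)
$\left(-73 + u{\left(M{\left(L \right)} \right)}\right)^{2} = \left(-73 + \frac{1}{15 - 2 \cdot 1^{\frac{3}{2}}}\right)^{2} = \left(-73 + \frac{1}{15 - 2}\right)^{2} = \left(-73 + \frac{1}{13}\right)^{2} = \left(- \frac{948}{13}\right)^{2} = \frac{898704}{169}$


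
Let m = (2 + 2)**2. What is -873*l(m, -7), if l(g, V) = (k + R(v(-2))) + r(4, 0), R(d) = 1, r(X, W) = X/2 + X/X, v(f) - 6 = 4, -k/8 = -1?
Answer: -10476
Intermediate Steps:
k = 8 (k = -8*(-1) = 8)
v(f) = 10 (v(f) = 6 + 4 = 10)
r(X, W) = 1 + X/2 (r(X, W) = X*(1/2) + 1 = X/2 + 1 = 1 + X/2)
m = 16 (m = 4**2 = 16)
l(g, V) = 12 (l(g, V) = (8 + 1) + (1 + (1/2)*4) = 9 + (1 + 2) = 9 + 3 = 12)
-873*l(m, -7) = -873*12 = -10476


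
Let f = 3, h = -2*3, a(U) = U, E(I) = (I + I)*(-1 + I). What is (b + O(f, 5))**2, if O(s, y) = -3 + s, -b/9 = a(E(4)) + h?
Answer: 26244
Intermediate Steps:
E(I) = 2*I*(-1 + I) (E(I) = (2*I)*(-1 + I) = 2*I*(-1 + I))
h = -6
b = -162 (b = -9*(2*4*(-1 + 4) - 6) = -9*(2*4*3 - 6) = -9*(24 - 6) = -9*18 = -162)
(b + O(f, 5))**2 = (-162 + (-3 + 3))**2 = (-162 + 0)**2 = (-162)**2 = 26244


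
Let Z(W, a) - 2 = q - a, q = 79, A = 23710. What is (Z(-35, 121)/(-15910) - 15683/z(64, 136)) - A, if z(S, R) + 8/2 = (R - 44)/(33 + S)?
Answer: -236367055/12728 ≈ -18571.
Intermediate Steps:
Z(W, a) = 81 - a (Z(W, a) = 2 + (79 - a) = 81 - a)
z(S, R) = -4 + (-44 + R)/(33 + S) (z(S, R) = -4 + (R - 44)/(33 + S) = -4 + (-44 + R)/(33 + S))
(Z(-35, 121)/(-15910) - 15683/z(64, 136)) - A = ((81 - 1*121)/(-15910) - 15683*(33 + 64)/(-176 + 136 - 4*64)) - 1*23710 = ((81 - 121)*(-1/15910) - 15683*97/(-176 + 136 - 256)) - 23710 = (-40*(-1/15910) - 15683/((1/97)*(-296))) - 23710 = (4/1591 - 15683/(-296/97)) - 23710 = (4/1591 - 15683*(-97/296)) - 23710 = (4/1591 + 1521251/296) - 23710 = 65413825/12728 - 23710 = -236367055/12728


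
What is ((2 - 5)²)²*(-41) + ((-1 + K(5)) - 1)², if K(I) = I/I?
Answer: -3320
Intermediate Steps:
K(I) = 1
((2 - 5)²)²*(-41) + ((-1 + K(5)) - 1)² = ((2 - 5)²)²*(-41) + ((-1 + 1) - 1)² = ((-3)²)²*(-41) + (0 - 1)² = 9²*(-41) + (-1)² = 81*(-41) + 1 = -3321 + 1 = -3320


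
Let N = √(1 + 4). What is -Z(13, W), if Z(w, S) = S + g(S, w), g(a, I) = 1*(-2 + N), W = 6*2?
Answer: -10 - √5 ≈ -12.236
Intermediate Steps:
W = 12
N = √5 ≈ 2.2361
g(a, I) = -2 + √5 (g(a, I) = 1*(-2 + √5) = -2 + √5)
Z(w, S) = -2 + S + √5 (Z(w, S) = S + (-2 + √5) = -2 + S + √5)
-Z(13, W) = -(-2 + 12 + √5) = -(10 + √5) = -10 - √5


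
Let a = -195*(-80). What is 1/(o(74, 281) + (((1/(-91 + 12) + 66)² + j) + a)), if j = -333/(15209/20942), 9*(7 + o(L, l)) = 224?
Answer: 854274321/16670048141164 ≈ 5.1246e-5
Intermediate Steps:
o(L, l) = 161/9 (o(L, l) = -7 + (⅑)*224 = -7 + 224/9 = 161/9)
a = 15600
j = -6973686/15209 (j = -333/(15209*(1/20942)) = -333/15209/20942 = -333*20942/15209 = -6973686/15209 ≈ -458.52)
1/(o(74, 281) + (((1/(-91 + 12) + 66)² + j) + a)) = 1/(161/9 + (((1/(-91 + 12) + 66)² - 6973686/15209) + 15600)) = 1/(161/9 + (((1/(-79) + 66)² - 6973686/15209) + 15600)) = 1/(161/9 + (((-1/79 + 66)² - 6973686/15209) + 15600)) = 1/(161/9 + (((5213/79)² - 6973686/15209) + 15600)) = 1/(161/9 + ((27175369/6241 - 6973686/15209) + 15600)) = 1/(161/9 + (369787412795/94919369 + 15600)) = 1/(161/9 + 1850529569195/94919369) = 1/(16670048141164/854274321) = 854274321/16670048141164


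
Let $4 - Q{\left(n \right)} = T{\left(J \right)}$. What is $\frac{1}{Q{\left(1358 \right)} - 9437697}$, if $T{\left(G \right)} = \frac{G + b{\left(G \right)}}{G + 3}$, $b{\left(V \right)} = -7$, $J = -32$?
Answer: $- \frac{29}{273693136} \approx -1.0596 \cdot 10^{-7}$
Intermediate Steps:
$T{\left(G \right)} = \frac{-7 + G}{3 + G}$ ($T{\left(G \right)} = \frac{G - 7}{G + 3} = \frac{-7 + G}{3 + G}$)
$Q{\left(n \right)} = \frac{77}{29}$ ($Q{\left(n \right)} = 4 - \frac{-7 - 32}{3 - 32} = 4 - \frac{1}{-29} \left(-39\right) = 4 - \left(- \frac{1}{29}\right) \left(-39\right) = 4 - \frac{39}{29} = \frac{77}{29}$)
$\frac{1}{Q{\left(1358 \right)} - 9437697} = \frac{1}{\frac{77}{29} - 9437697} = \frac{1}{- \frac{273693136}{29}} = - \frac{29}{273693136}$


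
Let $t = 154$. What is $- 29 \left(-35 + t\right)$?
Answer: $-3451$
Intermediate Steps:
$- 29 \left(-35 + t\right) = - 29 \left(-35 + 154\right) = \left(-29\right) 119 = -3451$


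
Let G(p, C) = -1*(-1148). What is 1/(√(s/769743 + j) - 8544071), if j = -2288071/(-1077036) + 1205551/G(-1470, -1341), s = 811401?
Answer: -112940630596163455722/964972766584469612086951427 - 3*√20449582451917202041085139330/964972766584469612086951427 ≈ -1.1704e-7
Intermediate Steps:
G(p, C) = 1148
j = 162631066543/154554666 (j = -2288071/(-1077036) + 1205551/1148 = -2288071*(-1/1077036) + 1205551*(1/1148) = 2288071/1077036 + 1205551/1148 = 162631066543/154554666 ≈ 1052.3)
1/(√(s/769743 + j) - 8544071) = 1/(√(811401/769743 + 162631066543/154554666) - 8544071) = 1/(√(811401*(1/769743) + 162631066543/154554666) - 8544071) = 1/(√(270467/256581 + 162631066543/154554666) - 8544071) = 1/(√(13923281207172835/13218596918982) - 8544071) = 1/(√20449582451917202041085139330/4406198972994 - 8544071) = 1/(-8544071 + √20449582451917202041085139330/4406198972994)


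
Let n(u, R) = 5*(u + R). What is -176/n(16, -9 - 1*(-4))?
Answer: -16/5 ≈ -3.2000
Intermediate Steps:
n(u, R) = 5*R + 5*u (n(u, R) = 5*(R + u) = 5*R + 5*u)
-176/n(16, -9 - 1*(-4)) = -176/(5*(-9 - 1*(-4)) + 5*16) = -176/(5*(-9 + 4) + 80) = -176/(5*(-5) + 80) = -176/(-25 + 80) = -176/55 = -176*1/55 = -16/5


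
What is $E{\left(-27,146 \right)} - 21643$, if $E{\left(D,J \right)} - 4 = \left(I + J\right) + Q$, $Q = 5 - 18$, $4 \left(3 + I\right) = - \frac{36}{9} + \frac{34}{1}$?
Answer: $- \frac{43003}{2} \approx -21502.0$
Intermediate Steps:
$I = \frac{9}{2}$ ($I = -3 + \frac{- \frac{36}{9} + \frac{34}{1}}{4} = -3 + \frac{\left(-36\right) \frac{1}{9} + 34 \cdot 1}{4} = -3 + \frac{-4 + 34}{4} = -3 + \frac{1}{4} \cdot 30 = -3 + \frac{15}{2} = \frac{9}{2} \approx 4.5$)
$Q = -13$
$E{\left(D,J \right)} = - \frac{9}{2} + J$ ($E{\left(D,J \right)} = 4 + \left(\left(\frac{9}{2} + J\right) - 13\right) = 4 + \left(- \frac{17}{2} + J\right) = - \frac{9}{2} + J$)
$E{\left(-27,146 \right)} - 21643 = \left(- \frac{9}{2} + 146\right) - 21643 = \frac{283}{2} - 21643 = - \frac{43003}{2}$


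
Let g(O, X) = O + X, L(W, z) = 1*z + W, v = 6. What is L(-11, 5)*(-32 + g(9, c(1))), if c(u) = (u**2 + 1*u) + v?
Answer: 90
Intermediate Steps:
L(W, z) = W + z (L(W, z) = z + W = W + z)
c(u) = 6 + u + u**2 (c(u) = (u**2 + 1*u) + 6 = (u**2 + u) + 6 = (u + u**2) + 6 = 6 + u + u**2)
L(-11, 5)*(-32 + g(9, c(1))) = (-11 + 5)*(-32 + (9 + (6 + 1 + 1**2))) = -6*(-32 + (9 + (6 + 1 + 1))) = -6*(-32 + (9 + 8)) = -6*(-32 + 17) = -6*(-15) = 90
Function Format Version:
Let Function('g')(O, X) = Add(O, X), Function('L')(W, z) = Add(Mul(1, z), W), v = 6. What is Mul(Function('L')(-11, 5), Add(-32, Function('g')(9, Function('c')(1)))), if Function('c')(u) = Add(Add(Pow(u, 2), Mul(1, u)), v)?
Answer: 90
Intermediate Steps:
Function('L')(W, z) = Add(W, z) (Function('L')(W, z) = Add(z, W) = Add(W, z))
Function('c')(u) = Add(6, u, Pow(u, 2)) (Function('c')(u) = Add(Add(Pow(u, 2), Mul(1, u)), 6) = Add(Add(Pow(u, 2), u), 6) = Add(Add(u, Pow(u, 2)), 6) = Add(6, u, Pow(u, 2)))
Mul(Function('L')(-11, 5), Add(-32, Function('g')(9, Function('c')(1)))) = Mul(Add(-11, 5), Add(-32, Add(9, Add(6, 1, Pow(1, 2))))) = Mul(-6, Add(-32, Add(9, Add(6, 1, 1)))) = Mul(-6, Add(-32, Add(9, 8))) = Mul(-6, Add(-32, 17)) = Mul(-6, -15) = 90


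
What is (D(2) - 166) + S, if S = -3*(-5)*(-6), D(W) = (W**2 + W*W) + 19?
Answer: -229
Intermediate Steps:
D(W) = 19 + 2*W**2 (D(W) = (W**2 + W**2) + 19 = 2*W**2 + 19 = 19 + 2*W**2)
S = -90 (S = 15*(-6) = -90)
(D(2) - 166) + S = ((19 + 2*2**2) - 166) - 90 = ((19 + 2*4) - 166) - 90 = ((19 + 8) - 166) - 90 = (27 - 166) - 90 = -139 - 90 = -229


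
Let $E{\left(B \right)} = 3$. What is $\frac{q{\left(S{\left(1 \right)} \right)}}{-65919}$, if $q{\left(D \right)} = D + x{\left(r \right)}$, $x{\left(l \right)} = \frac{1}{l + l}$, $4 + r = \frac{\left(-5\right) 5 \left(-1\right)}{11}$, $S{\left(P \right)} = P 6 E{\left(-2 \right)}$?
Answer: $- \frac{673}{2504922} \approx -0.00026867$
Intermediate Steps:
$S{\left(P \right)} = 18 P$ ($S{\left(P \right)} = P 6 \cdot 3 = 6 P 3 = 18 P$)
$r = - \frac{19}{11}$ ($r = -4 + \frac{\left(-5\right) 5 \left(-1\right)}{11} = -4 + \left(-25\right) \left(-1\right) \frac{1}{11} = -4 + 25 \cdot \frac{1}{11} = -4 + \frac{25}{11} = - \frac{19}{11} \approx -1.7273$)
$x{\left(l \right)} = \frac{1}{2 l}$
$q{\left(D \right)} = - \frac{11}{38} + D$ ($q{\left(D \right)} = D + \frac{1}{2 \left(- \frac{19}{11}\right)} = D + \frac{1}{2} \left(- \frac{11}{19}\right) = D - \frac{11}{38} = - \frac{11}{38} + D$)
$\frac{q{\left(S{\left(1 \right)} \right)}}{-65919} = \frac{- \frac{11}{38} + 18 \cdot 1}{-65919} = \left(- \frac{11}{38} + 18\right) \left(- \frac{1}{65919}\right) = \frac{673}{38} \left(- \frac{1}{65919}\right) = - \frac{673}{2504922}$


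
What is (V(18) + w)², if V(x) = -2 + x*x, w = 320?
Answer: 412164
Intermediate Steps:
V(x) = -2 + x²
(V(18) + w)² = ((-2 + 18²) + 320)² = ((-2 + 324) + 320)² = (322 + 320)² = 642² = 412164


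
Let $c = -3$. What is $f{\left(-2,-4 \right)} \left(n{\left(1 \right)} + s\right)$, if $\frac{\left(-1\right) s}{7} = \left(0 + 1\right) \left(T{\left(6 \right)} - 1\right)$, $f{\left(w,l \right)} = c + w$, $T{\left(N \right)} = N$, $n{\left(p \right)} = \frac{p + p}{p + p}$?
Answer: $170$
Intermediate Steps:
$n{\left(p \right)} = 1$ ($n{\left(p \right)} = \frac{2 p}{2 p} = 2 p \frac{1}{2 p} = 1$)
$f{\left(w,l \right)} = -3 + w$
$s = -35$ ($s = - 7 \left(0 + 1\right) \left(6 - 1\right) = - 7 \cdot 1 \cdot 5 = \left(-7\right) 5 = -35$)
$f{\left(-2,-4 \right)} \left(n{\left(1 \right)} + s\right) = \left(-3 - 2\right) \left(1 - 35\right) = \left(-5\right) \left(-34\right) = 170$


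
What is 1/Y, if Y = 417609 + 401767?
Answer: 1/819376 ≈ 1.2204e-6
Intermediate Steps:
Y = 819376
1/Y = 1/819376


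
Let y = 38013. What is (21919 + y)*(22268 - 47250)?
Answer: -1497221224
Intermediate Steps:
(21919 + y)*(22268 - 47250) = (21919 + 38013)*(22268 - 47250) = 59932*(-24982) = -1497221224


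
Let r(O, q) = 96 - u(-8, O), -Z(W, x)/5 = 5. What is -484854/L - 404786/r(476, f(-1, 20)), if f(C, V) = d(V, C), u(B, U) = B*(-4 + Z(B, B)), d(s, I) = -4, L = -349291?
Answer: 70727023435/23751788 ≈ 2977.8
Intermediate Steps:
Z(W, x) = -25 (Z(W, x) = -5*5 = -25)
u(B, U) = -29*B (u(B, U) = B*(-4 - 25) = B*(-29) = -29*B)
f(C, V) = -4
r(O, q) = -136 (r(O, q) = 96 - (-29)*(-8) = 96 - 1*232 = 96 - 232 = -136)
-484854/L - 404786/r(476, f(-1, 20)) = -484854/(-349291) - 404786/(-136) = -484854*(-1/349291) - 404786*(-1/136) = 484854/349291 + 202393/68 = 70727023435/23751788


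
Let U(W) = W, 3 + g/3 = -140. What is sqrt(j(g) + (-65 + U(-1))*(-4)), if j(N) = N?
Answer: I*sqrt(165) ≈ 12.845*I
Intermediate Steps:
g = -429 (g = -9 + 3*(-140) = -9 - 420 = -429)
sqrt(j(g) + (-65 + U(-1))*(-4)) = sqrt(-429 + (-65 - 1)*(-4)) = sqrt(-429 - 66*(-4)) = sqrt(-429 + 264) = sqrt(-165) = I*sqrt(165)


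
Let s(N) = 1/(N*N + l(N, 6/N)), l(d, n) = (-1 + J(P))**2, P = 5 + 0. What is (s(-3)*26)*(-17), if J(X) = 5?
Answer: -442/25 ≈ -17.680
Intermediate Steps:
P = 5
l(d, n) = 16 (l(d, n) = (-1 + 5)**2 = 4**2 = 16)
s(N) = 1/(16 + N**2) (s(N) = 1/(N*N + 16) = 1/(N**2 + 16) = 1/(16 + N**2))
(s(-3)*26)*(-17) = (26/(16 + (-3)**2))*(-17) = (26/(16 + 9))*(-17) = (26/25)*(-17) = -442/25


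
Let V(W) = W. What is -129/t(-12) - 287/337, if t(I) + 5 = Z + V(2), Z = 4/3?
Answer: 128984/1685 ≈ 76.548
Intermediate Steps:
Z = 4/3 (Z = 4*(1/3) = 4/3 ≈ 1.3333)
t(I) = -5/3 (t(I) = -5 + (4/3 + 2) = -5 + 10/3 = -5/3)
-129/t(-12) - 287/337 = -129/(-5/3) - 287/337 = -129*(-3/5) - 287*1/337 = 387/5 - 287/337 = 128984/1685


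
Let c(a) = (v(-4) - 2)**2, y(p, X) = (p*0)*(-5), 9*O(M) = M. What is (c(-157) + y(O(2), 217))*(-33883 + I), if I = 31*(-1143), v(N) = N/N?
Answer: -69316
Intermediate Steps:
O(M) = M/9
v(N) = 1
y(p, X) = 0 (y(p, X) = 0*(-5) = 0)
I = -35433
c(a) = 1 (c(a) = (1 - 2)**2 = (-1)**2 = 1)
(c(-157) + y(O(2), 217))*(-33883 + I) = (1 + 0)*(-33883 - 35433) = 1*(-69316) = -69316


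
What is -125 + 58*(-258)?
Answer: -15089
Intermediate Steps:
-125 + 58*(-258) = -125 - 14964 = -15089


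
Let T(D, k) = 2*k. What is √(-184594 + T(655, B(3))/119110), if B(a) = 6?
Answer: 4*I*√40919852141845/59555 ≈ 429.64*I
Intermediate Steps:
√(-184594 + T(655, B(3))/119110) = √(-184594 + (2*6)/119110) = √(-184594 + 12*(1/119110)) = √(-184594 + 6/59555) = √(-10993495664/59555) = 4*I*√40919852141845/59555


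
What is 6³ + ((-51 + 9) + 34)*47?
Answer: -160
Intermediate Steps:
6³ + ((-51 + 9) + 34)*47 = 216 + (-42 + 34)*47 = 216 - 8*47 = 216 - 376 = -160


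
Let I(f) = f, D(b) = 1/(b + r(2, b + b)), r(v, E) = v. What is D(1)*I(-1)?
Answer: -⅓ ≈ -0.33333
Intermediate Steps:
D(b) = 1/(2 + b) (D(b) = 1/(b + 2) = 1/(2 + b))
D(1)*I(-1) = -1/(2 + 1) = -1/3 = (⅓)*(-1) = -⅓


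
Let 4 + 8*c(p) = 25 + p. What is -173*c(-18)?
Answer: -519/8 ≈ -64.875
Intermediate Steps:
c(p) = 21/8 + p/8 (c(p) = -½ + (25 + p)/8 = -½ + (25/8 + p/8) = 21/8 + p/8)
-173*c(-18) = -173*(21/8 + (⅛)*(-18)) = -173*(21/8 - 9/4) = -173*3/8 = -519/8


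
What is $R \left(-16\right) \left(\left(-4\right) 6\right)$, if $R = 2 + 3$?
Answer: $1920$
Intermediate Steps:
$R = 5$
$R \left(-16\right) \left(\left(-4\right) 6\right) = 5 \left(-16\right) \left(\left(-4\right) 6\right) = \left(-80\right) \left(-24\right) = 1920$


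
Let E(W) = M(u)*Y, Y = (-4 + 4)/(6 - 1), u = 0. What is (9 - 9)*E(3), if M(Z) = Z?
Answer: 0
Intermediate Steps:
Y = 0 (Y = 0/5 = 0*(⅕) = 0)
E(W) = 0 (E(W) = 0*0 = 0)
(9 - 9)*E(3) = (9 - 9)*0 = 0*0 = 0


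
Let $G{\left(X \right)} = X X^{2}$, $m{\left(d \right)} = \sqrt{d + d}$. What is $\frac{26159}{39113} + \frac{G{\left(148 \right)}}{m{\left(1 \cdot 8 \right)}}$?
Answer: $\frac{31699078783}{39113} \approx 8.1045 \cdot 10^{5}$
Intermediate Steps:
$m{\left(d \right)} = \sqrt{2} \sqrt{d}$ ($m{\left(d \right)} = \sqrt{2 d} = \sqrt{2} \sqrt{d}$)
$G{\left(X \right)} = X^{3}$
$\frac{26159}{39113} + \frac{G{\left(148 \right)}}{m{\left(1 \cdot 8 \right)}} = \frac{26159}{39113} + \frac{148^{3}}{\sqrt{2} \sqrt{1 \cdot 8}} = 26159 \cdot \frac{1}{39113} + \frac{3241792}{\sqrt{2} \sqrt{8}} = \frac{26159}{39113} + \frac{3241792}{\sqrt{2} \cdot 2 \sqrt{2}} = \frac{26159}{39113} + \frac{3241792}{4} = \frac{26159}{39113} + 3241792 \cdot \frac{1}{4} = \frac{26159}{39113} + 810448 = \frac{31699078783}{39113}$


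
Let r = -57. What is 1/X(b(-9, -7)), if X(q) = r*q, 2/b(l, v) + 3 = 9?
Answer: -1/19 ≈ -0.052632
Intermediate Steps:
b(l, v) = ⅓ (b(l, v) = 2/(-3 + 9) = 2/6 = 2*(⅙) = ⅓)
X(q) = -57*q
1/X(b(-9, -7)) = 1/(-57*⅓) = 1/(-19) = -1/19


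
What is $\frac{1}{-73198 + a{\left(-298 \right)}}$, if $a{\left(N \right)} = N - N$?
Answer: $- \frac{1}{73198} \approx -1.3662 \cdot 10^{-5}$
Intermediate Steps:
$a{\left(N \right)} = 0$
$\frac{1}{-73198 + a{\left(-298 \right)}} = \frac{1}{-73198 + 0} = \frac{1}{-73198} = - \frac{1}{73198}$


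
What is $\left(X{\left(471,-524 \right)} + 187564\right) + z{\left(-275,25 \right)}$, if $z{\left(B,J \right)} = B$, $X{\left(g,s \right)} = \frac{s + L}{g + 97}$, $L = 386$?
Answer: $\frac{53190007}{284} \approx 1.8729 \cdot 10^{5}$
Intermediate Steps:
$X{\left(g,s \right)} = \frac{386 + s}{97 + g}$ ($X{\left(g,s \right)} = \frac{s + 386}{g + 97} = \frac{386 + s}{97 + g}$)
$\left(X{\left(471,-524 \right)} + 187564\right) + z{\left(-275,25 \right)} = \left(\frac{386 - 524}{97 + 471} + 187564\right) - 275 = \left(\frac{1}{568} \left(-138\right) + 187564\right) - 275 = \left(- \frac{69}{284} + 187564\right) - 275 = \frac{53268107}{284} - 275 = \frac{53190007}{284}$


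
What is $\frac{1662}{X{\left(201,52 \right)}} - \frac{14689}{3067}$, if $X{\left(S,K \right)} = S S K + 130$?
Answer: $- \frac{15428113622}{3221855897} \approx -4.7886$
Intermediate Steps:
$X{\left(S,K \right)} = 130 + K S^{2}$ ($X{\left(S,K \right)} = S^{2} K + 130 = K S^{2} + 130 = 130 + K S^{2}$)
$\frac{1662}{X{\left(201,52 \right)}} - \frac{14689}{3067} = \frac{1662}{130 + 52 \cdot 201^{2}} - \frac{14689}{3067} = \frac{1662}{130 + 52 \cdot 40401} - \frac{14689}{3067} = \frac{1662}{130 + 2100852} - \frac{14689}{3067} = \frac{1662}{2100982} - \frac{14689}{3067} = 1662 \cdot \frac{1}{2100982} - \frac{14689}{3067} = \frac{831}{1050491} - \frac{14689}{3067} = - \frac{15428113622}{3221855897}$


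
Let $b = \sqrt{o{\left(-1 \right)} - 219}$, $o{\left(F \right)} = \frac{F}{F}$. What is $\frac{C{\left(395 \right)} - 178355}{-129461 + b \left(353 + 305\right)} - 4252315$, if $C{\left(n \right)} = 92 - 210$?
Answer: $- \frac{23890258669118314}{5618178891} + \frac{39145078 i \sqrt{218}}{5618178891} \approx -4.2523 \cdot 10^{6} + 0.10287 i$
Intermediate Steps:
$o{\left(F \right)} = 1$
$C{\left(n \right)} = -118$ ($C{\left(n \right)} = 92 - 210 = -118$)
$b = i \sqrt{218}$ ($b = \sqrt{1 - 219} = \sqrt{-218} = i \sqrt{218} \approx 14.765 i$)
$\frac{C{\left(395 \right)} - 178355}{-129461 + b \left(353 + 305\right)} - 4252315 = \frac{-118 - 178355}{-129461 + i \sqrt{218} \left(353 + 305\right)} - 4252315 = - \frac{178473}{-129461 + i \sqrt{218} \cdot 658} - 4252315 = - \frac{178473}{-129461 + 658 i \sqrt{218}} - 4252315 = -4252315 - \frac{178473}{-129461 + 658 i \sqrt{218}}$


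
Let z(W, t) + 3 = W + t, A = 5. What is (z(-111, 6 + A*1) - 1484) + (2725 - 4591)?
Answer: -3453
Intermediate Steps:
z(W, t) = -3 + W + t (z(W, t) = -3 + (W + t) = -3 + W + t)
(z(-111, 6 + A*1) - 1484) + (2725 - 4591) = ((-3 - 111 + (6 + 5*1)) - 1484) + (2725 - 4591) = ((-3 - 111 + (6 + 5)) - 1484) - 1866 = ((-3 - 111 + 11) - 1484) - 1866 = (-103 - 1484) - 1866 = -1587 - 1866 = -3453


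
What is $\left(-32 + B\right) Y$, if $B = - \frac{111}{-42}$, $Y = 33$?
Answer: $- \frac{13563}{14} \approx -968.79$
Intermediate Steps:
$B = \frac{37}{14}$ ($B = \left(-111\right) \left(- \frac{1}{42}\right) = \frac{37}{14} \approx 2.6429$)
$\left(-32 + B\right) Y = \left(-32 + \frac{37}{14}\right) 33 = \left(- \frac{411}{14}\right) 33 = - \frac{13563}{14}$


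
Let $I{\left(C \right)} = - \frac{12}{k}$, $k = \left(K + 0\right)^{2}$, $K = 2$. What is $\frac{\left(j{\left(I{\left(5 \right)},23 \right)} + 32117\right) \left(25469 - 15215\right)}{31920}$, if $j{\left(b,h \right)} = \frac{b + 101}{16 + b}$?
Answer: $\frac{713710871}{69160} \approx 10320.0$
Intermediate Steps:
$k = 4$ ($k = \left(2 + 0\right)^{2} = 2^{2} = 4$)
$I{\left(C \right)} = -3$ ($I{\left(C \right)} = - \frac{12}{4} = \left(-12\right) \frac{1}{4} = -3$)
$j{\left(b,h \right)} = \frac{101 + b}{16 + b}$
$\frac{\left(j{\left(I{\left(5 \right)},23 \right)} + 32117\right) \left(25469 - 15215\right)}{31920} = \frac{\left(\frac{101 - 3}{16 - 3} + 32117\right) \left(25469 - 15215\right)}{31920} = \left(\frac{1}{13} \cdot 98 + 32117\right) 10254 \cdot \frac{1}{31920} = \left(\frac{98}{13} + 32117\right) 10254 \cdot \frac{1}{31920} = \frac{417619}{13} \cdot 10254 \cdot \frac{1}{31920} = \frac{4282265226}{13} \cdot \frac{1}{31920} = \frac{713710871}{69160}$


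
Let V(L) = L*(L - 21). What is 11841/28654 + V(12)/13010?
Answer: 75478389/186394270 ≈ 0.40494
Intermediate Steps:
V(L) = L*(-21 + L)
11841/28654 + V(12)/13010 = 11841/28654 + (12*(-21 + 12))/13010 = 11841*(1/28654) + (12*(-9))*(1/13010) = 11841/28654 - 108*1/13010 = 11841/28654 - 54/6505 = 75478389/186394270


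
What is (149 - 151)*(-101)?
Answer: 202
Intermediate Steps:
(149 - 151)*(-101) = -2*(-101) = 202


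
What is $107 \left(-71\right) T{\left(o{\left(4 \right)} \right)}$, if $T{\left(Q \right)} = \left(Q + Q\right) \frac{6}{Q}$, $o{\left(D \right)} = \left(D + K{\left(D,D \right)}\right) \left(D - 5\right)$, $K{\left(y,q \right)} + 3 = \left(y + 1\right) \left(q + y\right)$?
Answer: $-91164$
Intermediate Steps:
$K{\left(y,q \right)} = -3 + \left(1 + y\right) \left(q + y\right)$ ($K{\left(y,q \right)} = -3 + \left(y + 1\right) \left(q + y\right) = -3 + \left(1 + y\right) \left(q + y\right)$)
$o{\left(D \right)} = \left(-5 + D\right) \left(-3 + 2 D^{2} + 3 D\right)$ ($o{\left(D \right)} = \left(D + \left(-3 + D + D + D^{2} + D D\right)\right) \left(D - 5\right) = \left(D + \left(-3 + D + D + D^{2} + D^{2}\right)\right) \left(-5 + D\right) = \left(D + \left(-3 + 2 D + 2 D^{2}\right)\right) \left(-5 + D\right) = \left(-3 + 2 D^{2} + 3 D\right) \left(-5 + D\right) = \left(-5 + D\right) \left(-3 + 2 D^{2} + 3 D\right)$)
$T{\left(Q \right)} = 12$ ($T{\left(Q \right)} = 2 Q \frac{6}{Q} = 12$)
$107 \left(-71\right) T{\left(o{\left(4 \right)} \right)} = 107 \left(-71\right) 12 = \left(-7597\right) 12 = -91164$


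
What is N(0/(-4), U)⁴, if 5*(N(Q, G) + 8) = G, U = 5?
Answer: 2401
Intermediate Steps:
N(Q, G) = -8 + G/5
N(0/(-4), U)⁴ = (-8 + (⅕)*5)⁴ = (-8 + 1)⁴ = (-7)⁴ = 2401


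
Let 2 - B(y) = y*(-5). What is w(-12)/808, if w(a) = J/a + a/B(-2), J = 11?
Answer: 7/9696 ≈ 0.00072195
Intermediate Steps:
B(y) = 2 + 5*y (B(y) = 2 - y*(-5) = 2 - (-5)*y = 2 + 5*y)
w(a) = 11/a - a/8 (w(a) = 11/a + a/(2 + 5*(-2)) = 11/a + a/(2 - 10) = 11/a + a/(-8) = 11/a + a*(-⅛) = 11/a - a/8)
w(-12)/808 = (11/(-12) - ⅛*(-12))/808 = (11*(-1/12) + 3/2)*(1/808) = (-11/12 + 3/2)*(1/808) = (7/12)*(1/808) = 7/9696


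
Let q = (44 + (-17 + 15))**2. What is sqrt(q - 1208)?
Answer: 2*sqrt(139) ≈ 23.580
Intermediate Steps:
q = 1764 (q = (44 - 2)**2 = 42**2 = 1764)
sqrt(q - 1208) = sqrt(1764 - 1208) = sqrt(556) = 2*sqrt(139)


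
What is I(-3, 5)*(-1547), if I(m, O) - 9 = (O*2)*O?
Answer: -91273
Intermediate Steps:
I(m, O) = 9 + 2*O² (I(m, O) = 9 + (O*2)*O = 9 + (2*O)*O = 9 + 2*O²)
I(-3, 5)*(-1547) = (9 + 2*5²)*(-1547) = (9 + 2*25)*(-1547) = (9 + 50)*(-1547) = 59*(-1547) = -91273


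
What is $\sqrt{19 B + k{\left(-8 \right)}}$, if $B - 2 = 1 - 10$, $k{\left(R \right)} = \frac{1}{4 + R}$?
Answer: $\frac{i \sqrt{533}}{2} \approx 11.543 i$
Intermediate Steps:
$B = -7$ ($B = 2 + \left(1 - 10\right) = 2 - 9 = -7$)
$\sqrt{19 B + k{\left(-8 \right)}} = \sqrt{19 \left(-7\right) + \frac{1}{4 - 8}} = \sqrt{-133 + \frac{1}{-4}} = \sqrt{-133 - \frac{1}{4}} = \sqrt{- \frac{533}{4}} = \frac{i \sqrt{533}}{2}$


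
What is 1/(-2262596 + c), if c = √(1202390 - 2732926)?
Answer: -80807/182833649634 - I*√382634/2559671094876 ≈ -4.4197e-7 - 2.4166e-10*I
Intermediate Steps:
c = 2*I*√382634 (c = √(-1530536) = 2*I*√382634 ≈ 1237.1*I)
1/(-2262596 + c) = 1/(-2262596 + 2*I*√382634)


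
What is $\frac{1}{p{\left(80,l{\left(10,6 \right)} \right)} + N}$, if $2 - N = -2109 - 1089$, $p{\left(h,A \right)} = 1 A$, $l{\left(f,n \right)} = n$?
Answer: $\frac{1}{3206} \approx 0.00031192$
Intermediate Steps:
$p{\left(h,A \right)} = A$
$N = 3200$ ($N = 2 - \left(-2109 - 1089\right) = 2 - -3198 = 2 + 3198 = 3200$)
$\frac{1}{p{\left(80,l{\left(10,6 \right)} \right)} + N} = \frac{1}{6 + 3200} = \frac{1}{3206}$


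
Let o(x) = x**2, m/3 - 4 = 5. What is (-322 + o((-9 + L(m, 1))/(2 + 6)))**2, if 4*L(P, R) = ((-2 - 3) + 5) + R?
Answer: 107914221009/1048576 ≈ 1.0292e+5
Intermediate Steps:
m = 27 (m = 12 + 3*5 = 12 + 15 = 27)
L(P, R) = R/4 (L(P, R) = (((-2 - 3) + 5) + R)/4 = ((-5 + 5) + R)/4 = (0 + R)/4 = R/4)
(-322 + o((-9 + L(m, 1))/(2 + 6)))**2 = (-322 + ((-9 + (1/4)*1)/(2 + 6))**2)**2 = (-322 + ((-9 + 1/4)/8)**2)**2 = (-322 + (-35/4*1/8)**2)**2 = (-322 + (-35/32)**2)**2 = (-322 + 1225/1024)**2 = (-328503/1024)**2 = 107914221009/1048576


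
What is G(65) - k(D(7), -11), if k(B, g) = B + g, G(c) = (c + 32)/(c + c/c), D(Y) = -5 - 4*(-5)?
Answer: -167/66 ≈ -2.5303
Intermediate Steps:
D(Y) = 15 (D(Y) = -5 + 20 = 15)
G(c) = (32 + c)/(1 + c) (G(c) = (32 + c)/(c + 1) = (32 + c)/(1 + c))
G(65) - k(D(7), -11) = (32 + 65)/(1 + 65) - (15 - 11) = 97/66 - 1*4 = (1/66)*97 - 4 = 97/66 - 4 = -167/66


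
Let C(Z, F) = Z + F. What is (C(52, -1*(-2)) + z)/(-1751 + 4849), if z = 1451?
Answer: 1505/3098 ≈ 0.48580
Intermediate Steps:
C(Z, F) = F + Z
(C(52, -1*(-2)) + z)/(-1751 + 4849) = ((-1*(-2) + 52) + 1451)/(-1751 + 4849) = ((2 + 52) + 1451)/3098 = (54 + 1451)*(1/3098) = 1505*(1/3098) = 1505/3098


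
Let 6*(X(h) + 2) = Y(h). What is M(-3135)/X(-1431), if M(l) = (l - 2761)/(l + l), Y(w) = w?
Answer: -536/137085 ≈ -0.0039100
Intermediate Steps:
M(l) = (-2761 + l)/(2*l) (M(l) = (-2761 + l)/((2*l)) = (-2761 + l)*(1/(2*l)) = (-2761 + l)/(2*l))
X(h) = -2 + h/6
M(-3135)/X(-1431) = ((½)*(-2761 - 3135)/(-3135))/(-2 + (⅙)*(-1431)) = ((½)*(-1/3135)*(-5896))/(-2 - 477/2) = 268/(285*(-481/2)) = (268/285)*(-2/481) = -536/137085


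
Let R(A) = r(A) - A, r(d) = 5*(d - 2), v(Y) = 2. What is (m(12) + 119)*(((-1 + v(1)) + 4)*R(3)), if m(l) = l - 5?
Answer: 1260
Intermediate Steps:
r(d) = -10 + 5*d (r(d) = 5*(-2 + d) = -10 + 5*d)
m(l) = -5 + l
R(A) = -10 + 4*A (R(A) = (-10 + 5*A) - A = -10 + 4*A)
(m(12) + 119)*(((-1 + v(1)) + 4)*R(3)) = ((-5 + 12) + 119)*(((-1 + 2) + 4)*(-10 + 4*3)) = (7 + 119)*((1 + 4)*(-10 + 12)) = 126*(5*2) = 126*10 = 1260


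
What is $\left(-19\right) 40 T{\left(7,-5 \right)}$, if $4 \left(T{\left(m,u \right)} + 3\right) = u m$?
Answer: $8930$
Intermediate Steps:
$T{\left(m,u \right)} = -3 + \frac{m u}{4}$ ($T{\left(m,u \right)} = -3 + \frac{u m}{4} = -3 + \frac{m u}{4}$)
$\left(-19\right) 40 T{\left(7,-5 \right)} = \left(-19\right) 40 \left(-3 + \frac{1}{4} \cdot 7 \left(-5\right)\right) = - 760 \left(-3 - \frac{35}{4}\right) = \left(-760\right) \left(- \frac{47}{4}\right) = 8930$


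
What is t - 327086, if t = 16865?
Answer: -310221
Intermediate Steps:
t - 327086 = 16865 - 327086 = -310221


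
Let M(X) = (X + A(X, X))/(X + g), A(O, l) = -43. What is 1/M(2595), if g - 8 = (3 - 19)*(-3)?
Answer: 241/232 ≈ 1.0388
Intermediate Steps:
g = 56 (g = 8 + (3 - 19)*(-3) = 8 - 16*(-3) = 8 + 48 = 56)
M(X) = (-43 + X)/(56 + X) (M(X) = (X - 43)/(X + 56) = (-43 + X)/(56 + X))
1/M(2595) = 1/((-43 + 2595)/(56 + 2595)) = 1/(2552/2651) = 1/((1/2651)*2552) = 1/(232/241) = 241/232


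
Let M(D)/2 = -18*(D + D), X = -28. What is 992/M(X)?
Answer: 31/63 ≈ 0.49206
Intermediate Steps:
M(D) = -72*D (M(D) = 2*(-18*(D + D)) = 2*(-36*D) = -72*D)
992/M(X) = 992/((-72*(-28))) = 992/2016 = 992*(1/2016) = 31/63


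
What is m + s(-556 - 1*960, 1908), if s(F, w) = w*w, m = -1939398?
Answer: 1701066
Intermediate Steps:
s(F, w) = w²
m + s(-556 - 1*960, 1908) = -1939398 + 1908² = -1939398 + 3640464 = 1701066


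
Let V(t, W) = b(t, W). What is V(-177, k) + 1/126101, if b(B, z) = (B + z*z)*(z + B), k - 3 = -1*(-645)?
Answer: 24929085375118/126101 ≈ 1.9769e+8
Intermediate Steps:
k = 648 (k = 3 - 1*(-645) = 3 + 645 = 648)
b(B, z) = (B + z)*(B + z**2) (b(B, z) = (B + z**2)*(B + z) = (B + z)*(B + z**2))
V(t, W) = W**3 + t**2 + W*t + t*W**2 (V(t, W) = t**2 + W**3 + t*W + t*W**2 = t**2 + W**3 + W*t + t*W**2 = W**3 + t**2 + W*t + t*W**2)
V(-177, k) + 1/126101 = (648**3 + (-177)**2 + 648*(-177) - 177*648**2) + 1/126101 = (272097792 + 31329 - 114696 - 177*419904) + 1/126101 = (272097792 + 31329 - 114696 - 74323008) + 1/126101 = 197691417 + 1/126101 = 24929085375118/126101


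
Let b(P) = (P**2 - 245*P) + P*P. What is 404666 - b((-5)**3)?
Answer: 342791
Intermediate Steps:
b(P) = -245*P + 2*P**2 (b(P) = (P**2 - 245*P) + P**2 = -245*P + 2*P**2)
404666 - b((-5)**3) = 404666 - (-5)**3*(-245 + 2*(-5)**3) = 404666 - (-125)*(-245 + 2*(-125)) = 404666 - (-125)*(-245 - 250) = 404666 - (-125)*(-495) = 404666 - 1*61875 = 404666 - 61875 = 342791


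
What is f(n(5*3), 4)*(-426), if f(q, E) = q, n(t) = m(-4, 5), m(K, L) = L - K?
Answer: -3834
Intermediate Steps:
n(t) = 9 (n(t) = 5 - 1*(-4) = 5 + 4 = 9)
f(n(5*3), 4)*(-426) = 9*(-426) = -3834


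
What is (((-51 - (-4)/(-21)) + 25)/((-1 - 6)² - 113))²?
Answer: 75625/451584 ≈ 0.16747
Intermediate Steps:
(((-51 - (-4)/(-21)) + 25)/((-1 - 6)² - 113))² = (((-51 - (-4)*(-1)/21) + 25)/((-7)² - 113))² = (((-51 - 1*4/21) + 25)/(49 - 113))² = (((-51 - 4/21) + 25)/(-64))² = ((-1075/21 + 25)*(-1/64))² = (-550/21*(-1/64))² = (275/672)² = 75625/451584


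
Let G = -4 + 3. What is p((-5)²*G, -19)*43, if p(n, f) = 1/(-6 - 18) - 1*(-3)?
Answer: 3053/24 ≈ 127.21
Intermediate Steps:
G = -1
p(n, f) = 71/24 (p(n, f) = 1/(-24) + 3 = -1/24 + 3 = 71/24)
p((-5)²*G, -19)*43 = (71/24)*43 = 3053/24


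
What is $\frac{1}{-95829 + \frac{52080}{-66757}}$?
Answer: $- \frac{66757}{6397308633} \approx -1.0435 \cdot 10^{-5}$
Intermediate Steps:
$\frac{1}{-95829 + \frac{52080}{-66757}} = \frac{1}{-95829 + 52080 \left(- \frac{1}{66757}\right)} = \frac{1}{-95829 - \frac{52080}{66757}} = \frac{1}{- \frac{6397308633}{66757}} = - \frac{66757}{6397308633}$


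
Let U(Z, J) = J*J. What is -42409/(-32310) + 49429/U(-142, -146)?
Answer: 1250520617/344359980 ≈ 3.6314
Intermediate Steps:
U(Z, J) = J**2
-42409/(-32310) + 49429/U(-142, -146) = -42409/(-32310) + 49429/((-146)**2) = -42409*(-1/32310) + 49429/21316 = 42409/32310 + 49429*(1/21316) = 42409/32310 + 49429/21316 = 1250520617/344359980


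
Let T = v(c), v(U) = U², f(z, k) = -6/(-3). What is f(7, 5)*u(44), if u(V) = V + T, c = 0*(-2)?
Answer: 88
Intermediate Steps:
c = 0
f(z, k) = 2 (f(z, k) = -6*(-⅓) = 2)
T = 0 (T = 0² = 0)
u(V) = V (u(V) = V + 0 = V)
f(7, 5)*u(44) = 2*44 = 88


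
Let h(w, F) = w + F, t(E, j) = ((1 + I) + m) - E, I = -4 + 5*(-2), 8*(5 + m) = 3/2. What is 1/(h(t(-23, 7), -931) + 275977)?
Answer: 16/4400819 ≈ 3.6357e-6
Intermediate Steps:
m = -77/16 (m = -5 + (3/2)/8 = -5 + (3*(1/2))/8 = -5 + (1/8)*(3/2) = -5 + 3/16 = -77/16 ≈ -4.8125)
I = -14 (I = -4 - 10 = -14)
t(E, j) = -285/16 - E (t(E, j) = ((1 - 14) - 77/16) - E = (-13 - 77/16) - E = -285/16 - E)
h(w, F) = F + w
1/(h(t(-23, 7), -931) + 275977) = 1/((-931 + (-285/16 - 1*(-23))) + 275977) = 1/((-931 + (-285/16 + 23)) + 275977) = 1/((-931 + 83/16) + 275977) = 1/(-14813/16 + 275977) = 1/(4400819/16) = 16/4400819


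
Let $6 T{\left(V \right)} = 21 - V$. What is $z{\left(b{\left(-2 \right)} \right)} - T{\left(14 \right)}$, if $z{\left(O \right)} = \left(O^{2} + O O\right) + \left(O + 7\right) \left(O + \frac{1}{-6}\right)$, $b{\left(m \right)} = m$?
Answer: $-4$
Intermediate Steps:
$T{\left(V \right)} = \frac{7}{2} - \frac{V}{6}$ ($T{\left(V \right)} = \frac{21 - V}{6} = \frac{7}{2} - \frac{V}{6}$)
$z{\left(O \right)} = 2 O^{2} + \left(7 + O\right) \left(- \frac{1}{6} + O\right)$ ($z{\left(O \right)} = \left(O^{2} + O^{2}\right) + \left(7 + O\right) \left(O - \frac{1}{6}\right) = 2 O^{2} + \left(7 + O\right) \left(- \frac{1}{6} + O\right)$)
$z{\left(b{\left(-2 \right)} \right)} - T{\left(14 \right)} = \left(- \frac{7}{6} + 3 \left(-2\right)^{2} + \frac{41}{6} \left(-2\right)\right) - \left(\frac{7}{2} - \frac{7}{3}\right) = \left(- \frac{7}{6} + 3 \cdot 4 - \frac{41}{3}\right) - \left(\frac{7}{2} - \frac{7}{3}\right) = \left(- \frac{7}{6} + 12 - \frac{41}{3}\right) - \frac{7}{6} = - \frac{17}{6} - \frac{7}{6} = -4$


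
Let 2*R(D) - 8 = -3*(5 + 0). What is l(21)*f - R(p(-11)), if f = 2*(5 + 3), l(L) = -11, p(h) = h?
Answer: -345/2 ≈ -172.50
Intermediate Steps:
R(D) = -7/2 (R(D) = 4 + (-3*(5 + 0))/2 = 4 + (-3*5)/2 = 4 + (½)*(-15) = 4 - 15/2 = -7/2)
f = 16 (f = 2*8 = 16)
l(21)*f - R(p(-11)) = -11*16 - 1*(-7/2) = -176 + 7/2 = -345/2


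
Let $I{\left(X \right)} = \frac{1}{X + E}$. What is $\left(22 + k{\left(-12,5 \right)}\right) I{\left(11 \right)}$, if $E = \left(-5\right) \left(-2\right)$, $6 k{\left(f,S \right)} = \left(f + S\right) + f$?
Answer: $\frac{113}{126} \approx 0.89683$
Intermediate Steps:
$k{\left(f,S \right)} = \frac{f}{3} + \frac{S}{6}$ ($k{\left(f,S \right)} = \frac{\left(f + S\right) + f}{6} = \frac{\left(S + f\right) + f}{6} = \frac{S + 2 f}{6} = \frac{f}{3} + \frac{S}{6}$)
$E = 10$
$I{\left(X \right)} = \frac{1}{10 + X}$ ($I{\left(X \right)} = \frac{1}{X + 10} = \frac{1}{10 + X}$)
$\left(22 + k{\left(-12,5 \right)}\right) I{\left(11 \right)} = \frac{22 + \left(\frac{1}{3} \left(-12\right) + \frac{1}{6} \cdot 5\right)}{10 + 11} = \frac{22 + \left(-4 + \frac{5}{6}\right)}{21} = \left(22 - \frac{19}{6}\right) \frac{1}{21} = \frac{113}{6} \cdot \frac{1}{21} = \frac{113}{126}$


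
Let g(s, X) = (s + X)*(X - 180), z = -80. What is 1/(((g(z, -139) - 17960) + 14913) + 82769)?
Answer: 1/149583 ≈ 6.6853e-6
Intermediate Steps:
g(s, X) = (-180 + X)*(X + s) (g(s, X) = (X + s)*(-180 + X) = (-180 + X)*(X + s))
1/(((g(z, -139) - 17960) + 14913) + 82769) = 1/(((((-139)² - 180*(-139) - 180*(-80) - 139*(-80)) - 17960) + 14913) + 82769) = 1/((((19321 + 25020 + 14400 + 11120) - 17960) + 14913) + 82769) = 1/(((69861 - 17960) + 14913) + 82769) = 1/((51901 + 14913) + 82769) = 1/(66814 + 82769) = 1/149583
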